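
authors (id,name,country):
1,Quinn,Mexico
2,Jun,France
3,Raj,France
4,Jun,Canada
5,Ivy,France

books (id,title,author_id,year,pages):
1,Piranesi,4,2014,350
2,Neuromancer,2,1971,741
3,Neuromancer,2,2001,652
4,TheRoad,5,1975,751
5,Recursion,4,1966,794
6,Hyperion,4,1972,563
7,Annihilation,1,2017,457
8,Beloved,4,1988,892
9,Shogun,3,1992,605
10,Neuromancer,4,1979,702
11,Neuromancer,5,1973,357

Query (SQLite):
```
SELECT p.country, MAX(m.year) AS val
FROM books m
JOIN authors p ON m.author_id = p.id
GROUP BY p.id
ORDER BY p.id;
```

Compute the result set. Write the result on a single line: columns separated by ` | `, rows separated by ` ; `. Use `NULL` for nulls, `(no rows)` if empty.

Mexico | 2017 ; France | 2001 ; France | 1992 ; Canada | 2014 ; France | 1975

Join each books row to its authors via author_id.
Group joined rows by authors.id; compute MAX(m.year) per group.
  1: ids {7} → MAX(m.year)=2017
  2: ids {2, 3} → MAX(m.year)=2001
  3: ids {9} → MAX(m.year)=1992
  4: ids {1, 5, 6, 8, 10} → MAX(m.year)=2014
  5: ids {4, 11} → MAX(m.year)=1975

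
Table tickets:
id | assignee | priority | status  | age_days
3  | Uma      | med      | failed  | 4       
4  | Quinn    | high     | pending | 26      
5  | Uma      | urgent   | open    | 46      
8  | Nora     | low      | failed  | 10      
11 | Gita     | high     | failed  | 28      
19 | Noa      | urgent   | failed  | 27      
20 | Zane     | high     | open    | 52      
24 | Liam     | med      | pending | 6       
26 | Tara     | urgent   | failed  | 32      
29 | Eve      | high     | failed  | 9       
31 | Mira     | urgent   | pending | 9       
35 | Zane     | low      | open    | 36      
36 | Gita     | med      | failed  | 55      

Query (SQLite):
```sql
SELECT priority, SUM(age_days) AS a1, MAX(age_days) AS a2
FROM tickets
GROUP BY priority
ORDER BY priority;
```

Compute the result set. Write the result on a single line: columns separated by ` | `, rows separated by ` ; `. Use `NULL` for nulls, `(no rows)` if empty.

Group tickets by priority.
Per group compute: SUM(age_days), MAX(age_days).
  high: ids {4, 11, 20, 29} → SUM(age_days)=115, MAX(age_days)=52
  low: ids {8, 35} → SUM(age_days)=46, MAX(age_days)=36
  med: ids {3, 24, 36} → SUM(age_days)=65, MAX(age_days)=55
  urgent: ids {5, 19, 26, 31} → SUM(age_days)=114, MAX(age_days)=46

high | 115 | 52 ; low | 46 | 36 ; med | 65 | 55 ; urgent | 114 | 46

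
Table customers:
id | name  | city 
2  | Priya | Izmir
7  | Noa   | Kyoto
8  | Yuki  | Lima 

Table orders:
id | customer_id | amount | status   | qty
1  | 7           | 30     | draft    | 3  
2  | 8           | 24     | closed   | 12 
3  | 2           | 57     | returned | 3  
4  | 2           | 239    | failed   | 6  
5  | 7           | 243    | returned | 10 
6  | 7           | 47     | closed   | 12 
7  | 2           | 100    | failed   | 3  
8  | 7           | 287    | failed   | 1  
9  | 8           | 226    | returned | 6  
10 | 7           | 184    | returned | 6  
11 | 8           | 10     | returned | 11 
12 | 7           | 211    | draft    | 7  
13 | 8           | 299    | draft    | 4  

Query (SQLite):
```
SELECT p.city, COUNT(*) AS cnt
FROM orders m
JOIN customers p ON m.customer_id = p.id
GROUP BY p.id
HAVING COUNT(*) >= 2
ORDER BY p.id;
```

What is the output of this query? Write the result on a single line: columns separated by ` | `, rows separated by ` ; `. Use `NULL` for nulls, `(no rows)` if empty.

Izmir | 3 ; Kyoto | 6 ; Lima | 4

Join each orders row to its customers via customer_id.
Group joined rows by customers.id; compute COUNT(*) per group.
HAVING: keep groups with count ≥ 2.
  2: ids {3, 4, 7} → COUNT(*)=3
  7: ids {1, 5, 6, 8, 10, 12} → COUNT(*)=6
  8: ids {2, 9, 11, 13} → COUNT(*)=4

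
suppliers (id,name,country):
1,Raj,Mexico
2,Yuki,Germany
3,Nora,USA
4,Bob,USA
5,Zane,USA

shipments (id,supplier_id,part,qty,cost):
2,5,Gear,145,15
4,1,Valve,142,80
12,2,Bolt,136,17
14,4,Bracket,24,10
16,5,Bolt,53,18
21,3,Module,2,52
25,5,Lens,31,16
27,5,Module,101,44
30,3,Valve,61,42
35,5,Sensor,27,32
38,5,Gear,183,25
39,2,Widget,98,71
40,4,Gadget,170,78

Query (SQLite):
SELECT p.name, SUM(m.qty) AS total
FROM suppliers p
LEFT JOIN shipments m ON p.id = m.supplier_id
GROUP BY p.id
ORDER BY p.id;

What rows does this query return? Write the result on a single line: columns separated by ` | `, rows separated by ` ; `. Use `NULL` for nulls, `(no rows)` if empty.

LEFT JOIN keeps every suppliers row; unmatched ones get NULL for shipments columns.
Group by suppliers.id and compute SUM(m.qty). SUM over an all-NULL group is NULL.
  1: ids {4} → SUM(m.qty)=142
  2: ids {12, 39} → SUM(m.qty)=234
  3: ids {21, 30} → SUM(m.qty)=63
  4: ids {14, 40} → SUM(m.qty)=194
  5: ids {2, 16, 25, 27, 35, 38} → SUM(m.qty)=540

Raj | 142 ; Yuki | 234 ; Nora | 63 ; Bob | 194 ; Zane | 540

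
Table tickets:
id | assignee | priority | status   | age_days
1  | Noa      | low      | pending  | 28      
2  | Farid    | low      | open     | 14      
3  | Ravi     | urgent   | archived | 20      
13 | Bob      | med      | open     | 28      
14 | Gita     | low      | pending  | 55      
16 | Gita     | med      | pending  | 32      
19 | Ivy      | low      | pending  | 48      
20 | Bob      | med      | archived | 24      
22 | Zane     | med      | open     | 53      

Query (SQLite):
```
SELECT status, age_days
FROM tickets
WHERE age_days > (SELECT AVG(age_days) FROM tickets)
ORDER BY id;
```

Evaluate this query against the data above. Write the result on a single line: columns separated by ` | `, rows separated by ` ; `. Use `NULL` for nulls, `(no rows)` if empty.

pending | 55 ; pending | 48 ; open | 53

Scalar subquery: AVG(age_days) over all tickets rows = 33.555556 (≈; comparison uses full precision).
Keep rows where age_days > that value.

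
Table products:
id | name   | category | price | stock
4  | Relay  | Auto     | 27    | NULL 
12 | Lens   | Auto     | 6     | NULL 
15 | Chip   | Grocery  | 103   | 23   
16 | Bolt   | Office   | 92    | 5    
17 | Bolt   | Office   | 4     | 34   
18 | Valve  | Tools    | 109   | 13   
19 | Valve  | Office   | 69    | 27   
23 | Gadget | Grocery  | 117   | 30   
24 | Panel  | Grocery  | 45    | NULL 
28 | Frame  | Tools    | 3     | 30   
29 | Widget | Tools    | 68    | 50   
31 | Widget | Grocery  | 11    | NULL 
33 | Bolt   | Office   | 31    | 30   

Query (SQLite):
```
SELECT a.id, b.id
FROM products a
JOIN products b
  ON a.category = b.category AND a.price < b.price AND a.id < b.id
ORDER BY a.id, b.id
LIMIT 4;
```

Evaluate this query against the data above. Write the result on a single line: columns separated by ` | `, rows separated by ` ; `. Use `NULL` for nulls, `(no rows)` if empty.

Pairs (a,b) with same category, a.price < b.price, a.id < b.id.
category groups: Auto:{4,12} Grocery:{15,23,24,31} Office:{16,17,19,33} Tools:{18,28,29}
Ordered by (a.id, b.id); first 4.

15 | 23 ; 17 | 19 ; 17 | 33 ; 28 | 29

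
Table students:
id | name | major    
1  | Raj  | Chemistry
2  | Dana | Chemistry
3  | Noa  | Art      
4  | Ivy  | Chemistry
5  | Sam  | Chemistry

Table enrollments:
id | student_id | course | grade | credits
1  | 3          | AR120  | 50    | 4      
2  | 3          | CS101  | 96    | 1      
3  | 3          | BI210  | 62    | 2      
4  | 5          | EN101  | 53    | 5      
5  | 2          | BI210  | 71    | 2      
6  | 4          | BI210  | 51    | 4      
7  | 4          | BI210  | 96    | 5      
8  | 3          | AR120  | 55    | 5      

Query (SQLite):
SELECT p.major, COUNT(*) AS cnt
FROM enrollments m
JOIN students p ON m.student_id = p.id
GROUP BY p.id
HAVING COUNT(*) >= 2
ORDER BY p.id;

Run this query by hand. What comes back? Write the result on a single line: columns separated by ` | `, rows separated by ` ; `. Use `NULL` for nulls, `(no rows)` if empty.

Join each enrollments row to its students via student_id.
Group joined rows by students.id; compute COUNT(*) per group.
HAVING: keep groups with count ≥ 2.
  2: ids {5} → COUNT(*)=1
  3: ids {1, 2, 3, 8} → COUNT(*)=4
  4: ids {6, 7} → COUNT(*)=2
  5: ids {4} → COUNT(*)=1

Art | 4 ; Chemistry | 2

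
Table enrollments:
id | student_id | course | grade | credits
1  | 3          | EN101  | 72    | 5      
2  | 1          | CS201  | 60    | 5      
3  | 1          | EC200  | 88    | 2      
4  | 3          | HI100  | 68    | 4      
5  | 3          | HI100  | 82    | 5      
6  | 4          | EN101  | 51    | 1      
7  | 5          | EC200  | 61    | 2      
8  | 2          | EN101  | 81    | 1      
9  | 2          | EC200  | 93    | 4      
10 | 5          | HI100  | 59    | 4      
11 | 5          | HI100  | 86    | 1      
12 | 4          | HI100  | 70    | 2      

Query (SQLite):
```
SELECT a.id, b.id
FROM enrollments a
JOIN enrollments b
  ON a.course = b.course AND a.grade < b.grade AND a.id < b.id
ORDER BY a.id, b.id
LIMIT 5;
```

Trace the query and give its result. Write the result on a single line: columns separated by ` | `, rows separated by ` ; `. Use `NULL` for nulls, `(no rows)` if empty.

1 | 8 ; 3 | 9 ; 4 | 5 ; 4 | 11 ; 4 | 12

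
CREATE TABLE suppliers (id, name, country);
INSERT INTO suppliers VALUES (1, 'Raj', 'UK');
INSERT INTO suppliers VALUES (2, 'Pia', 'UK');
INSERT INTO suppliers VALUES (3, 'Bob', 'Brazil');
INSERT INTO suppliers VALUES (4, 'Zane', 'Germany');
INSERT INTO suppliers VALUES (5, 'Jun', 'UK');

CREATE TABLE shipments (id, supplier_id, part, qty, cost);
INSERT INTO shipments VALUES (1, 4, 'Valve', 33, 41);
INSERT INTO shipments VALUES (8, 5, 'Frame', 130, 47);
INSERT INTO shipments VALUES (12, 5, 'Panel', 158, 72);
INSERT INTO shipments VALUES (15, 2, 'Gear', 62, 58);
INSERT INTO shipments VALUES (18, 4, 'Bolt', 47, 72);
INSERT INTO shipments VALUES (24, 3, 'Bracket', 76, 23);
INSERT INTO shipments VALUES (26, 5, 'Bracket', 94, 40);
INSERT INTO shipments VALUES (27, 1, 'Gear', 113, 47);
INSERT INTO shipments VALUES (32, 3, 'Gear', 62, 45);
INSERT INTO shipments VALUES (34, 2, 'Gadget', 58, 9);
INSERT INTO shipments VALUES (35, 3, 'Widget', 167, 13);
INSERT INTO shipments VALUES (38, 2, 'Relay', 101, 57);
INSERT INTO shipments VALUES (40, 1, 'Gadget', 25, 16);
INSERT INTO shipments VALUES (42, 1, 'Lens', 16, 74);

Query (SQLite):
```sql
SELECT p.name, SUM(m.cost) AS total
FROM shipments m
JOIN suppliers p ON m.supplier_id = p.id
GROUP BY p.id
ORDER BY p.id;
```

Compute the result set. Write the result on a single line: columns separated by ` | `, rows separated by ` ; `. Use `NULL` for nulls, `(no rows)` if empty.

Join each shipments row to its suppliers via supplier_id.
Group joined rows by suppliers.id; compute SUM(m.cost) per group.
  1: ids {27, 40, 42} → SUM(m.cost)=137
  2: ids {15, 34, 38} → SUM(m.cost)=124
  3: ids {24, 32, 35} → SUM(m.cost)=81
  4: ids {1, 18} → SUM(m.cost)=113
  5: ids {8, 12, 26} → SUM(m.cost)=159

Raj | 137 ; Pia | 124 ; Bob | 81 ; Zane | 113 ; Jun | 159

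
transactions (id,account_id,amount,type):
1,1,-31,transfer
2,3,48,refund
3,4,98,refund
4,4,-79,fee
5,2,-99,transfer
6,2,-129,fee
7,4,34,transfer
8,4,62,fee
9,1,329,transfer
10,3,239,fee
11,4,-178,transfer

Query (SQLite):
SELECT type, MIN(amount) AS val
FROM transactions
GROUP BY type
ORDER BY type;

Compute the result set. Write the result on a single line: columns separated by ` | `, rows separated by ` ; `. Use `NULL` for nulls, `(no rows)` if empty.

Partition transactions by type; compute MIN(amount) within each group.
  fee: ids {4, 6, 8, 10} → MIN(amount)=-129
  refund: ids {2, 3} → MIN(amount)=48
  transfer: ids {1, 5, 7, 9, 11} → MIN(amount)=-178

fee | -129 ; refund | 48 ; transfer | -178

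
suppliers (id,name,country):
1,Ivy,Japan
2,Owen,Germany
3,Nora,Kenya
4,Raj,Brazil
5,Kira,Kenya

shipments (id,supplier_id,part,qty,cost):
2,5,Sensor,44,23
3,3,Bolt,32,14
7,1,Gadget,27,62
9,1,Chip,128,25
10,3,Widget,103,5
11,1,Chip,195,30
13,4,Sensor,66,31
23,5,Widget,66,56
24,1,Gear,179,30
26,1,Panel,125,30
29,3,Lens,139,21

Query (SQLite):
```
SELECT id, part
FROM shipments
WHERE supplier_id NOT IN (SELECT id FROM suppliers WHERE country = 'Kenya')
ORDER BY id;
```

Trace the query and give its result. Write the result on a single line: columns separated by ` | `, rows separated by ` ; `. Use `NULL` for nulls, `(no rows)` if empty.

Inner query: suppliers.id where country = 'Kenya'.
Outer: keep shipments rows whose supplier_id is not in that set.
Inner query → {3, 5}

7 | Gadget ; 9 | Chip ; 11 | Chip ; 13 | Sensor ; 24 | Gear ; 26 | Panel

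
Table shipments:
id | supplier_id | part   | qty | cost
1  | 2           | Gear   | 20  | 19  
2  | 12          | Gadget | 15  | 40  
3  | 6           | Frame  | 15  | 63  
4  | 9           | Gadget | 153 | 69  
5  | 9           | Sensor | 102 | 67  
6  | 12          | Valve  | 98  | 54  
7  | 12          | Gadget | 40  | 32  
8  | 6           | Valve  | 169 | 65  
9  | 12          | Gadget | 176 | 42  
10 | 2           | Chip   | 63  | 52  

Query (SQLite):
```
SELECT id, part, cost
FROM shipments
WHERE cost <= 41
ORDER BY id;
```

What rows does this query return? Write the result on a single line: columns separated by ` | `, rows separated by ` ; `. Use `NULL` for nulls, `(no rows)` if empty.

1 | Gear | 19 ; 2 | Gadget | 40 ; 7 | Gadget | 32

cost <= 41: ids {1, 2, 7}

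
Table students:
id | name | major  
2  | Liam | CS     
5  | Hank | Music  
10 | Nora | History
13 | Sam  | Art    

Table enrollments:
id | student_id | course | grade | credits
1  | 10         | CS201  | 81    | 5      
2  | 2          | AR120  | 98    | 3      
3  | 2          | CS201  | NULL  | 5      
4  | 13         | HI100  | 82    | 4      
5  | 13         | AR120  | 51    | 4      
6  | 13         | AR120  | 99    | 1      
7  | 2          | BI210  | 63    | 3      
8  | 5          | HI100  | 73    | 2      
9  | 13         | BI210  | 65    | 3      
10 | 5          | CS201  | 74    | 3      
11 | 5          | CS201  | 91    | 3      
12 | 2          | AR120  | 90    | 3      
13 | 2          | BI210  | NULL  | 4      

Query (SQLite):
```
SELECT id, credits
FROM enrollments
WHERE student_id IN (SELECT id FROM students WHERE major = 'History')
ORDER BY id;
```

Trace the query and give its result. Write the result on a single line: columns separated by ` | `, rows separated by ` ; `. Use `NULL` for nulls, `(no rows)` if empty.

1 | 5

Inner query: students.id where major = 'History'.
Outer: keep enrollments rows whose student_id is in that set.
Inner query → {10}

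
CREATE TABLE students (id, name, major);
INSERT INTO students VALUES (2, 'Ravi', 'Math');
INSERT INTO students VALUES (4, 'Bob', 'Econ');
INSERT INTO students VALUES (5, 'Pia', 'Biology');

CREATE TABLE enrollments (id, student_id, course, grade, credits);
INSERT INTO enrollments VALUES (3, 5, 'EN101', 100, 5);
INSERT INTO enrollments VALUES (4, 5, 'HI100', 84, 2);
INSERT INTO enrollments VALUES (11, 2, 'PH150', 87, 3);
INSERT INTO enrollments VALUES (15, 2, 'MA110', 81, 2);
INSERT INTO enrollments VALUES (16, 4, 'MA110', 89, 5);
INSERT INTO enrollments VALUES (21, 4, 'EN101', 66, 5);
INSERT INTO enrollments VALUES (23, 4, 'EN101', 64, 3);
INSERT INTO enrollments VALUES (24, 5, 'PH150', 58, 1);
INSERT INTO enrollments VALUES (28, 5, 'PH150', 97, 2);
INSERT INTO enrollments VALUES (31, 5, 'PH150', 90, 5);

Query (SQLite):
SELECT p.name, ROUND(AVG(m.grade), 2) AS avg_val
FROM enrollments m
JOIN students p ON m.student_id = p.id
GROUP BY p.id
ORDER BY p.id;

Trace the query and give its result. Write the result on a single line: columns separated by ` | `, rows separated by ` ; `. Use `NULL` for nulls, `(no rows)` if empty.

Join each enrollments row to its students via student_id.
Group joined rows by students.id; compute ROUND(AVG(m.grade), 2) per group.
  2: ids {11, 15} → ROUND(AVG(m.grade), 2)=84
  4: ids {16, 21, 23} → ROUND(AVG(m.grade), 2)=73
  5: ids {3, 4, 24, 28, 31} → ROUND(AVG(m.grade), 2)=85.8

Ravi | 84 ; Bob | 73 ; Pia | 85.8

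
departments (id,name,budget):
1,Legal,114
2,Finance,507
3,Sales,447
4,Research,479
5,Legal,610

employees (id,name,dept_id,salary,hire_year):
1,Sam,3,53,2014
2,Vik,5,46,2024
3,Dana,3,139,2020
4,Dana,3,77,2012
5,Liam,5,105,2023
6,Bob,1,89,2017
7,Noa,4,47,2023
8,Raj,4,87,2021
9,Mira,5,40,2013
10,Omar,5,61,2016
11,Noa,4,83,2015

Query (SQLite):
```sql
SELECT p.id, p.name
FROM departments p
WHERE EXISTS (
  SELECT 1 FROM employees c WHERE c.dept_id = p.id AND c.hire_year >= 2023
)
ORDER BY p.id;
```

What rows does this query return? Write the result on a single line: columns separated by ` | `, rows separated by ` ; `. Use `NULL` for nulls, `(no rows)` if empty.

For each departments row, check whether any employees with matching dept_id has hire_year >= 2023.
Keep rows where that is true.

4 | Research ; 5 | Legal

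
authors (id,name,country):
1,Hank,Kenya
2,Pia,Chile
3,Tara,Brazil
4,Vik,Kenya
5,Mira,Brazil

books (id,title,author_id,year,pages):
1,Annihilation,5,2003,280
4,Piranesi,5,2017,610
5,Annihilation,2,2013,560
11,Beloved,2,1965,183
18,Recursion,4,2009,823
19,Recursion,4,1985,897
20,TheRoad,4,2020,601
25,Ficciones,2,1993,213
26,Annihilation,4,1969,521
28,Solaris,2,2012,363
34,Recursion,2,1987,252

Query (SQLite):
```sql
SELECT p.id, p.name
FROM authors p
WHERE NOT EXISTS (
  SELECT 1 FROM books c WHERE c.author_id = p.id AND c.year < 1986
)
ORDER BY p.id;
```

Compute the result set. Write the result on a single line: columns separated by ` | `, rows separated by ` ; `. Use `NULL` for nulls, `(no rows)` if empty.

1 | Hank ; 3 | Tara ; 5 | Mira

For each authors row, check whether any books with matching author_id has year < 1986.
Keep rows where that is false.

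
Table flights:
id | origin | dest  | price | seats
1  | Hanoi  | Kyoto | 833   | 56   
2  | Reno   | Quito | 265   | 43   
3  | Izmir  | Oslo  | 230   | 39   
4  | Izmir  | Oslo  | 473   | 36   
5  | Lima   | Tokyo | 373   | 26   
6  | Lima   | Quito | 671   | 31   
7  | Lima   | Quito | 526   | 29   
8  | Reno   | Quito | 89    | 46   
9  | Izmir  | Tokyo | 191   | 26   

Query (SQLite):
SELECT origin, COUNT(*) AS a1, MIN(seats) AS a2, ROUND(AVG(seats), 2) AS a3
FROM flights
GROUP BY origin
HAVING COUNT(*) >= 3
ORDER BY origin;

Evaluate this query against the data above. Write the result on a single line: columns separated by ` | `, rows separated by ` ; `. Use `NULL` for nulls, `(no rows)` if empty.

Group flights by origin.
Per group compute: COUNT(*), MIN(seats), ROUND(AVG(seats), 2).
HAVING: drop groups with fewer than 3 rows.
  Hanoi: ids {1} → COUNT(*)=1, MIN(seats)=56, ROUND(AVG(seats), 2)=56
  Izmir: ids {3, 4, 9} → COUNT(*)=3, MIN(seats)=26, ROUND(AVG(seats), 2)=33.67
  Lima: ids {5, 6, 7} → COUNT(*)=3, MIN(seats)=26, ROUND(AVG(seats), 2)=28.67
  Reno: ids {2, 8} → COUNT(*)=2, MIN(seats)=43, ROUND(AVG(seats), 2)=44.5

Izmir | 3 | 26 | 33.67 ; Lima | 3 | 26 | 28.67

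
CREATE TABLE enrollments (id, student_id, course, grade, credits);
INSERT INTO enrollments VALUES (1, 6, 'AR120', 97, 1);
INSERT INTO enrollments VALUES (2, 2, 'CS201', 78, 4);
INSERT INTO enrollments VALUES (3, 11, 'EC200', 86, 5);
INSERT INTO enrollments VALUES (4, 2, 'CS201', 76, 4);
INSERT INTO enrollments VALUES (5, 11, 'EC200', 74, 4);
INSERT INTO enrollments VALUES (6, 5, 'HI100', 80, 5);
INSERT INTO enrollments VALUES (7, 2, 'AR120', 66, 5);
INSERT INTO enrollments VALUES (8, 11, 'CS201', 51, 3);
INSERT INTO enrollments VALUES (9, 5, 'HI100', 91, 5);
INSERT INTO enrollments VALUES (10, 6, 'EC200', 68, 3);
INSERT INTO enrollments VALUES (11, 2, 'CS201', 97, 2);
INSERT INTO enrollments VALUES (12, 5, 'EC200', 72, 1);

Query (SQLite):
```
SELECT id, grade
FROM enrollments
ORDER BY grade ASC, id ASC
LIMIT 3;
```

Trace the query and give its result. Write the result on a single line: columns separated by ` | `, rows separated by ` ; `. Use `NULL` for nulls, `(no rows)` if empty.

Sort by grade asc, tiebreak id asc: (51, id=8), (66, id=7), (68, id=10), (72, id=12), (74, id=5), (76, id=4) …. Take first 3.

8 | 51 ; 7 | 66 ; 10 | 68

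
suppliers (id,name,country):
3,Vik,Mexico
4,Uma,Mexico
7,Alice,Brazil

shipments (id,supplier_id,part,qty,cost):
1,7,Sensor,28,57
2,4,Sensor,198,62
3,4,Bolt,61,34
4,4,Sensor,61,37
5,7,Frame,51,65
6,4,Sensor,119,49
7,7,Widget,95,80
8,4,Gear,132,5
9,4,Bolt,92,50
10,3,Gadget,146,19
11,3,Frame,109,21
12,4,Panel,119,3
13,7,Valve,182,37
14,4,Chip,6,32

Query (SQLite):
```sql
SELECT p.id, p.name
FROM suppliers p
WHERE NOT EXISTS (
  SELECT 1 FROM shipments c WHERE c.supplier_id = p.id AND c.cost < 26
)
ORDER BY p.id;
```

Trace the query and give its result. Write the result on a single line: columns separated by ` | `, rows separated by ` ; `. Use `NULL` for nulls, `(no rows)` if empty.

For each suppliers row, check whether any shipments with matching supplier_id has cost < 26.
Keep rows where that is false.

7 | Alice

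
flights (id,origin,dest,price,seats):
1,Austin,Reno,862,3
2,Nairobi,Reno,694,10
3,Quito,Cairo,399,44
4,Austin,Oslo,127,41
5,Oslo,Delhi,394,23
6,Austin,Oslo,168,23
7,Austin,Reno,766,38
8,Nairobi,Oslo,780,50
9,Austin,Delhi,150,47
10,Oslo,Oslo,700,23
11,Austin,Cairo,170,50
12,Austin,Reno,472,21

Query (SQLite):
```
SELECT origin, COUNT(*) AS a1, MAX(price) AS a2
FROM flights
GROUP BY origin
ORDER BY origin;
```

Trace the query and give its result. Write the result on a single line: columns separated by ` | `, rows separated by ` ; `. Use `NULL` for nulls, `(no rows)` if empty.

Austin | 7 | 862 ; Nairobi | 2 | 780 ; Oslo | 2 | 700 ; Quito | 1 | 399

Group flights by origin.
Per group compute: COUNT(*), MAX(price).
  Austin: ids {1, 4, 6, 7, 9, 11, 12} → COUNT(*)=7, MAX(price)=862
  Nairobi: ids {2, 8} → COUNT(*)=2, MAX(price)=780
  Oslo: ids {5, 10} → COUNT(*)=2, MAX(price)=700
  Quito: ids {3} → COUNT(*)=1, MAX(price)=399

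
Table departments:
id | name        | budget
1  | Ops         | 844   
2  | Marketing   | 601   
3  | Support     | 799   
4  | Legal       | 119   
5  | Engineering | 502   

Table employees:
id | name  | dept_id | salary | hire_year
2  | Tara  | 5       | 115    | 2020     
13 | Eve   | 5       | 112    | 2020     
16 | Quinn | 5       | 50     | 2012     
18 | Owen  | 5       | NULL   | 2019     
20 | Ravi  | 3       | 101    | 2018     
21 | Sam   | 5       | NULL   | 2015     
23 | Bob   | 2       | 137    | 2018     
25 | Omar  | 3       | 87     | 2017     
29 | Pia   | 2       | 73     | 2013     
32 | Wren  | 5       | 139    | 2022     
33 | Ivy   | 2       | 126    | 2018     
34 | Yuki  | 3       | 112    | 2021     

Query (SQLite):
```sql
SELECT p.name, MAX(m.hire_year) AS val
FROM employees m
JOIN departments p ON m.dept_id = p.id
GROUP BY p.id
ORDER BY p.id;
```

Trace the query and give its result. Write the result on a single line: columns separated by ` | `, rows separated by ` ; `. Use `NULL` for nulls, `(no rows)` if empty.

Marketing | 2018 ; Support | 2021 ; Engineering | 2022

Join each employees row to its departments via dept_id.
Group joined rows by departments.id; compute MAX(m.hire_year) per group.
  2: ids {23, 29, 33} → MAX(m.hire_year)=2018
  3: ids {20, 25, 34} → MAX(m.hire_year)=2021
  5: ids {2, 13, 16, 18, 21, 32} → MAX(m.hire_year)=2022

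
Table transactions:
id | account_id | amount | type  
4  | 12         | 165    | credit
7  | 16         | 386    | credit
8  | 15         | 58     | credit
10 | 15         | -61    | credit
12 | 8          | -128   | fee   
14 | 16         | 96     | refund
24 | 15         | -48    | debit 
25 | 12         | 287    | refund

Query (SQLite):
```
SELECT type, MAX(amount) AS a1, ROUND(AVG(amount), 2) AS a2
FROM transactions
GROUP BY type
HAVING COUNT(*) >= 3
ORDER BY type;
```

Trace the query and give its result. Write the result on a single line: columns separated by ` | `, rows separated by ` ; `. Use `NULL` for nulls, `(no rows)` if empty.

credit | 386 | 137

Group transactions by type.
Per group compute: MAX(amount), ROUND(AVG(amount), 2).
HAVING: drop groups with fewer than 3 rows.
  credit: ids {4, 7, 8, 10} → MAX(amount)=386, ROUND(AVG(amount), 2)=137
  debit: ids {24} → MAX(amount)=-48, ROUND(AVG(amount), 2)=-48
  fee: ids {12} → MAX(amount)=-128, ROUND(AVG(amount), 2)=-128
  refund: ids {14, 25} → MAX(amount)=287, ROUND(AVG(amount), 2)=191.5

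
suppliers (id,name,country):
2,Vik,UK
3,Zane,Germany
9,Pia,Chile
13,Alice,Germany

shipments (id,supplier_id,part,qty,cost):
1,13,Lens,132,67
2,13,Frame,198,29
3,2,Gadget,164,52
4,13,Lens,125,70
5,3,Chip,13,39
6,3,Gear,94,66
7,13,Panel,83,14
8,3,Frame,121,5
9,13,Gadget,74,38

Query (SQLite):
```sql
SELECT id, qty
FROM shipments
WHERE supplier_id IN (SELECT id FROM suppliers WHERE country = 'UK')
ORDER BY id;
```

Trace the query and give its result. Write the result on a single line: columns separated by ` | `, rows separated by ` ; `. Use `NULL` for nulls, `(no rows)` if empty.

Inner query: suppliers.id where country = 'UK'.
Outer: keep shipments rows whose supplier_id is in that set.
Inner query → {2}

3 | 164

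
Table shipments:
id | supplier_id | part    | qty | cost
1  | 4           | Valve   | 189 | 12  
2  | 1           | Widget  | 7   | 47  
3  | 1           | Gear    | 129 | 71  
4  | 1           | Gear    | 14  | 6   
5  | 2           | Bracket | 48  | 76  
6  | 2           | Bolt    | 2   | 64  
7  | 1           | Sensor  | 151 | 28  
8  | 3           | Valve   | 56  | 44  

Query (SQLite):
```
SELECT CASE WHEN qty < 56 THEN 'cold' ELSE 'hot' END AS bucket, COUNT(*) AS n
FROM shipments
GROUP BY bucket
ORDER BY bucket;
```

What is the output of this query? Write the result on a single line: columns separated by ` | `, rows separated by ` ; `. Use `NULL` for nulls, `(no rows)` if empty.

cold | 4 ; hot | 4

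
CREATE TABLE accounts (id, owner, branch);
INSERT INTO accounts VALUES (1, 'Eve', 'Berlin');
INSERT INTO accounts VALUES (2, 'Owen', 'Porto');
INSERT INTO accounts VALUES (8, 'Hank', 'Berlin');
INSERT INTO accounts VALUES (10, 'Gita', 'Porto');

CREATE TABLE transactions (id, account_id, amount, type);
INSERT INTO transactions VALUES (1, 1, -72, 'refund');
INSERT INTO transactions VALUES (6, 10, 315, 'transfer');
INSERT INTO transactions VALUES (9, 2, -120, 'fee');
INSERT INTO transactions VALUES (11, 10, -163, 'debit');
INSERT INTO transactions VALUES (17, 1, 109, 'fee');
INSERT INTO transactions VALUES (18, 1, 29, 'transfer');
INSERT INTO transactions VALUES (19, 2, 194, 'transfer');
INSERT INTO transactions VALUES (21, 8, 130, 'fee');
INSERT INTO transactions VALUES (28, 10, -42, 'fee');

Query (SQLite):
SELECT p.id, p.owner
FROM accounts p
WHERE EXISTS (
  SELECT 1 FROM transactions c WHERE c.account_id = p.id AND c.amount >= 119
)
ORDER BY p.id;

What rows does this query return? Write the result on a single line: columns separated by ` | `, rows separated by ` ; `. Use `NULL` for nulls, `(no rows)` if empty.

For each accounts row, check whether any transactions with matching account_id has amount >= 119.
Keep rows where that is true.

2 | Owen ; 8 | Hank ; 10 | Gita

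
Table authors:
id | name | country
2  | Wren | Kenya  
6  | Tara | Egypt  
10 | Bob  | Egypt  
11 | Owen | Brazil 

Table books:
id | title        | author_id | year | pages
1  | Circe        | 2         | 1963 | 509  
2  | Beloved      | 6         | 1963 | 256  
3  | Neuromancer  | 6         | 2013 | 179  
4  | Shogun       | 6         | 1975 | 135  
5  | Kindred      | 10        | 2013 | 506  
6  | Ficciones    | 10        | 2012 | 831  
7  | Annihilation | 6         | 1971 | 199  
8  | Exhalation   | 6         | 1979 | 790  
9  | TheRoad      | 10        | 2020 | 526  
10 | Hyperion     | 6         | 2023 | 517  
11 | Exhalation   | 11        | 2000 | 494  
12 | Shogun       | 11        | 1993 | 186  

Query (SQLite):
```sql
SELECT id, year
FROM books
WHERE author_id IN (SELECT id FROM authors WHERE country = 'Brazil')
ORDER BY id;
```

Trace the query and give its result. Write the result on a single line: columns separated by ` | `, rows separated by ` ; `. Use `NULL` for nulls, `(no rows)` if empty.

11 | 2000 ; 12 | 1993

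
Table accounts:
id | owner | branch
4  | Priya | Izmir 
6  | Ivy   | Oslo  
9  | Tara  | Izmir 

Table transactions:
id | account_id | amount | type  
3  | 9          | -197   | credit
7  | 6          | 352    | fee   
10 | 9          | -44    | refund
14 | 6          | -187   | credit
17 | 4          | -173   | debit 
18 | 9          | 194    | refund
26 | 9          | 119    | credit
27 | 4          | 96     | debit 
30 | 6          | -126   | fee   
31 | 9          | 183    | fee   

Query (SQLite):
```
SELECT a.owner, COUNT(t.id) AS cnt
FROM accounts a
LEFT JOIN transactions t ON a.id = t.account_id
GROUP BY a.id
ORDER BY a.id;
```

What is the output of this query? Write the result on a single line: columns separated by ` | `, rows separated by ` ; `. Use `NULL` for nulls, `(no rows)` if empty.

LEFT JOIN keeps every accounts row; unmatched ones get NULL for transactions columns.
Group by accounts.id and compute COUNT(t.id). COUNT(col) of an all-NULL group is 0.
  4: ids {17, 27} → COUNT(t.id)=2
  6: ids {7, 14, 30} → COUNT(t.id)=3
  9: ids {3, 10, 18, 26, 31} → COUNT(t.id)=5

Priya | 2 ; Ivy | 3 ; Tara | 5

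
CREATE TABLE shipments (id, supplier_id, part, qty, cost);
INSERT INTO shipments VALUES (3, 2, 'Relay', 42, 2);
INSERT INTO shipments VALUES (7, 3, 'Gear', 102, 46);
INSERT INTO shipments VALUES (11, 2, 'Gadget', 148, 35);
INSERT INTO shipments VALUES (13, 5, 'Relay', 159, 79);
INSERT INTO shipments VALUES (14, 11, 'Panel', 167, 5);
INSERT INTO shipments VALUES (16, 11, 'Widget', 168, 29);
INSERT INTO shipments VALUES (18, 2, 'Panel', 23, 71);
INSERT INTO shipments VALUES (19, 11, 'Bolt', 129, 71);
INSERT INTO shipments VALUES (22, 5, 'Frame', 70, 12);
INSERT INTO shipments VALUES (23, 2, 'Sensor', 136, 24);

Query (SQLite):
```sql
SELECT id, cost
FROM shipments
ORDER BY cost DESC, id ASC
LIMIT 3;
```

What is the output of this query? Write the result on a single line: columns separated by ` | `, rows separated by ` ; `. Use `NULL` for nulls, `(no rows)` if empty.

13 | 79 ; 18 | 71 ; 19 | 71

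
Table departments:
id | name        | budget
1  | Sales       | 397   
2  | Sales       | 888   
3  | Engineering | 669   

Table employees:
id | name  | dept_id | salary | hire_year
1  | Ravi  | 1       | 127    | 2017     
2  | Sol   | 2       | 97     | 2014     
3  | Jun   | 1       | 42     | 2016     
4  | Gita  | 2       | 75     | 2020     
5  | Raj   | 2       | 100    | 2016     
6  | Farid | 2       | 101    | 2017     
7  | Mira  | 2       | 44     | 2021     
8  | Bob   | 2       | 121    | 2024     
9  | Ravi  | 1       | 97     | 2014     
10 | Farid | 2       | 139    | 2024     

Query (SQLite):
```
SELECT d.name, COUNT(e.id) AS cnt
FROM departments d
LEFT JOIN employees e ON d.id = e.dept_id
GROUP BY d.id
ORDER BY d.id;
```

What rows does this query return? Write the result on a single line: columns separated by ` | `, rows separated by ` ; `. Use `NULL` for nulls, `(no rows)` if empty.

Sales | 3 ; Sales | 7 ; Engineering | 0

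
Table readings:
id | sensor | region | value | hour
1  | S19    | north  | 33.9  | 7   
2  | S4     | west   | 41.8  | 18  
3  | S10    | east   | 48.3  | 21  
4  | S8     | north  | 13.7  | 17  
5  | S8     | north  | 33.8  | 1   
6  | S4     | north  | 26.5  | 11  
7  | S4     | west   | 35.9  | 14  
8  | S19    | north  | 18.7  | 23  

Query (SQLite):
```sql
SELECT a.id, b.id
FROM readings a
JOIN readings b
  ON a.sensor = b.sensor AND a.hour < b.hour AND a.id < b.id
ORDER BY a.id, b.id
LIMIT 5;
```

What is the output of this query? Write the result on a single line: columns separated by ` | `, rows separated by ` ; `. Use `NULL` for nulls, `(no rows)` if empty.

Pairs (a,b) with same sensor, a.hour < b.hour, a.id < b.id.
sensor groups: S10:{3} S19:{1,8} S4:{2,6,7} S8:{4,5}
Ordered by (a.id, b.id); first 5.

1 | 8 ; 6 | 7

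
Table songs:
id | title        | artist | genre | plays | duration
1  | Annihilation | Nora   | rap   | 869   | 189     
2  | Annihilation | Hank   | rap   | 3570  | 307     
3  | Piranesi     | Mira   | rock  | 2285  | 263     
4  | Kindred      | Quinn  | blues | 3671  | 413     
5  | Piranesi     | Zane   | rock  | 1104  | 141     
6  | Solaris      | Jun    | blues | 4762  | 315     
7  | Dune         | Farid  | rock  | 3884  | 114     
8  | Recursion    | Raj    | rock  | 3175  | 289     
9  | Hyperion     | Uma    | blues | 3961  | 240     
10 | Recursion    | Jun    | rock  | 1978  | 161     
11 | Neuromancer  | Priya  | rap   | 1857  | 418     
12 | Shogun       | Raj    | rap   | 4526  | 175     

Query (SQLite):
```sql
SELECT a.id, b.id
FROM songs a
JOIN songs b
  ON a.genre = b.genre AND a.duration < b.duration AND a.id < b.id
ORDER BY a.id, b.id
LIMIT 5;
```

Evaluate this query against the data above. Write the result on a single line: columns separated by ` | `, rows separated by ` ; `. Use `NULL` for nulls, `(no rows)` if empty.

Pairs (a,b) with same genre, a.duration < b.duration, a.id < b.id.
genre groups: blues:{4,6,9} rap:{1,2,11,12} rock:{3,5,7,8,10}
Ordered by (a.id, b.id); first 5.

1 | 2 ; 1 | 11 ; 2 | 11 ; 3 | 8 ; 5 | 8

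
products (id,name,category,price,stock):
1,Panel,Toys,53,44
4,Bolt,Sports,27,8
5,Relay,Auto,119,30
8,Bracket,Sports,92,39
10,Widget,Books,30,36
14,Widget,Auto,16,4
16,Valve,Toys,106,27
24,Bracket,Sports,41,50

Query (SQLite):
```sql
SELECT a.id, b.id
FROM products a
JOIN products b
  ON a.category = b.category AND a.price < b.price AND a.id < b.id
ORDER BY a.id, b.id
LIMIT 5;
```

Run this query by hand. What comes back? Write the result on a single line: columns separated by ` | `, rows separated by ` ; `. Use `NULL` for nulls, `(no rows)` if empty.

1 | 16 ; 4 | 8 ; 4 | 24

Pairs (a,b) with same category, a.price < b.price, a.id < b.id.
category groups: Auto:{5,14} Books:{10} Sports:{4,8,24} Toys:{1,16}
Ordered by (a.id, b.id); first 5.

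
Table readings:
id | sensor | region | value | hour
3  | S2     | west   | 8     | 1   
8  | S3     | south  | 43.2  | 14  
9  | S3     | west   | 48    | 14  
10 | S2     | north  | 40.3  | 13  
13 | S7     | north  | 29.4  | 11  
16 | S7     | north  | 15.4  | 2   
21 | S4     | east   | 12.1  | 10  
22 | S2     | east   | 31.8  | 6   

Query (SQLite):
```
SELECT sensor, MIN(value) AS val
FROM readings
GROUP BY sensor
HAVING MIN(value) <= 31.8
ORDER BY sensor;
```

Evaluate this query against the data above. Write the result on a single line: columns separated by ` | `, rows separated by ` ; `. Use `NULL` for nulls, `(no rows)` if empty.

Partition readings by sensor; compute MIN(value) within each group.
HAVING: keep groups where MIN(value) <= 31.8.
  S2: ids {3, 10, 22} → MIN(value)=8
  S3: ids {8, 9} → MIN(value)=43.2
  S4: ids {21} → MIN(value)=12.1
  S7: ids {13, 16} → MIN(value)=15.4

S2 | 8 ; S4 | 12.1 ; S7 | 15.4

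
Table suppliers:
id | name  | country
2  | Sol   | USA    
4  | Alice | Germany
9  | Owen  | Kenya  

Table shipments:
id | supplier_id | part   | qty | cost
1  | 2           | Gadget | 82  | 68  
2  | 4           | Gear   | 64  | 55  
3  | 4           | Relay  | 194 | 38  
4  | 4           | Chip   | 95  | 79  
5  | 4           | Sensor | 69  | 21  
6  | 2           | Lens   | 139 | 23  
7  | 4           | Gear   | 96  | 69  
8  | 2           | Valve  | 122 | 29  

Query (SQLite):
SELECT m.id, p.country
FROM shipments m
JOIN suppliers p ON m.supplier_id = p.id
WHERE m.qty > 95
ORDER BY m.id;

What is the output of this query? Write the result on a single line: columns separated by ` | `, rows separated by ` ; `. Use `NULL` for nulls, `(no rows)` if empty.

3 | Germany ; 6 | USA ; 7 | Germany ; 8 | USA

Each shipments row matches the suppliers row where supplier_id = suppliers.id.
Then keep rows with m.qty > 95.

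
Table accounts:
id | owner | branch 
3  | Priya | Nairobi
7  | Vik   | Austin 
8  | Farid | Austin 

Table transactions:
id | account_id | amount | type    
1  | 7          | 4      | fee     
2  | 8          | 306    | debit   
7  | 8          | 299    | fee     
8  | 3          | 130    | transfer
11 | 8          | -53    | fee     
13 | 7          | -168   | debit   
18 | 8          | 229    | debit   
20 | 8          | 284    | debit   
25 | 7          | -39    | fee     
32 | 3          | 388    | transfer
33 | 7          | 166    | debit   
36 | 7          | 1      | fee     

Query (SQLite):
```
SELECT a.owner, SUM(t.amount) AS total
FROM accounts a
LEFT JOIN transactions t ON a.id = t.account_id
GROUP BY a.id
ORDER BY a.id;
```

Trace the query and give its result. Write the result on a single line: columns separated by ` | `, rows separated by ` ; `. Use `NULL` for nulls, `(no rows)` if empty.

LEFT JOIN keeps every accounts row; unmatched ones get NULL for transactions columns.
Group by accounts.id and compute SUM(t.amount). SUM over an all-NULL group is NULL.
  3: ids {8, 32} → SUM(t.amount)=518
  7: ids {1, 13, 25, 33, 36} → SUM(t.amount)=-36
  8: ids {2, 7, 11, 18, 20} → SUM(t.amount)=1065

Priya | 518 ; Vik | -36 ; Farid | 1065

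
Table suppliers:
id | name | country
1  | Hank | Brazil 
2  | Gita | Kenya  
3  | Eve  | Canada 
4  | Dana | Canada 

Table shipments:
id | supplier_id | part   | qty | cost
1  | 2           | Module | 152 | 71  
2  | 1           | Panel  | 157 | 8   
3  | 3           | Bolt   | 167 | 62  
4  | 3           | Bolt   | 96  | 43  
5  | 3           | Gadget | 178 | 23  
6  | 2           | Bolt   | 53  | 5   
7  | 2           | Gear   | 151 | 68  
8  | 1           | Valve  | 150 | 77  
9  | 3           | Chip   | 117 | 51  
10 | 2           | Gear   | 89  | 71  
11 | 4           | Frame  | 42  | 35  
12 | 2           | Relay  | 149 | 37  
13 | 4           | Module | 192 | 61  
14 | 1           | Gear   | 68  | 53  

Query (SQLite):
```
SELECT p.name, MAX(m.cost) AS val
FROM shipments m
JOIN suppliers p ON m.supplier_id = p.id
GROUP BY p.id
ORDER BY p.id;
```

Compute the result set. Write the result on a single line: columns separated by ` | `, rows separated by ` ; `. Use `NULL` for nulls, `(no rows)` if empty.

Hank | 77 ; Gita | 71 ; Eve | 62 ; Dana | 61

Join each shipments row to its suppliers via supplier_id.
Group joined rows by suppliers.id; compute MAX(m.cost) per group.
  1: ids {2, 8, 14} → MAX(m.cost)=77
  2: ids {1, 6, 7, 10, 12} → MAX(m.cost)=71
  3: ids {3, 4, 5, 9} → MAX(m.cost)=62
  4: ids {11, 13} → MAX(m.cost)=61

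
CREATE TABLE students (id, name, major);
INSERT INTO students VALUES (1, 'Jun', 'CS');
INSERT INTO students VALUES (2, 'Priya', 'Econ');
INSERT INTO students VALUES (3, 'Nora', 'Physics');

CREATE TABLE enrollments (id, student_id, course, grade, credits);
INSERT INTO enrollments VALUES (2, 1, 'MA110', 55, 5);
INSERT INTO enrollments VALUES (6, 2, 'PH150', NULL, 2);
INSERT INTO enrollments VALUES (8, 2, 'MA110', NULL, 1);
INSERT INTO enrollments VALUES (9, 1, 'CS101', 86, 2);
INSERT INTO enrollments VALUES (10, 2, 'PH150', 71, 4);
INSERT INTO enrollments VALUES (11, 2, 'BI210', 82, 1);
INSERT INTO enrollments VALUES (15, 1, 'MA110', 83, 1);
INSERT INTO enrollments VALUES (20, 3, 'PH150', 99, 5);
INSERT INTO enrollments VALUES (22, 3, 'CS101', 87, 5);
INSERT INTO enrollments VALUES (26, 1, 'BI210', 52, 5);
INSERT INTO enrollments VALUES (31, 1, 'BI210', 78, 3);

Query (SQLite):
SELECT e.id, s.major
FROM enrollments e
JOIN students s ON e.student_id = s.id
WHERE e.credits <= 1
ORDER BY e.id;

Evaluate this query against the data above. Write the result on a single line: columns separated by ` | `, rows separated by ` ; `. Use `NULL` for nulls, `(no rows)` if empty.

Each enrollments row matches the students row where student_id = students.id.
Then keep rows with e.credits <= 1.

8 | Econ ; 11 | Econ ; 15 | CS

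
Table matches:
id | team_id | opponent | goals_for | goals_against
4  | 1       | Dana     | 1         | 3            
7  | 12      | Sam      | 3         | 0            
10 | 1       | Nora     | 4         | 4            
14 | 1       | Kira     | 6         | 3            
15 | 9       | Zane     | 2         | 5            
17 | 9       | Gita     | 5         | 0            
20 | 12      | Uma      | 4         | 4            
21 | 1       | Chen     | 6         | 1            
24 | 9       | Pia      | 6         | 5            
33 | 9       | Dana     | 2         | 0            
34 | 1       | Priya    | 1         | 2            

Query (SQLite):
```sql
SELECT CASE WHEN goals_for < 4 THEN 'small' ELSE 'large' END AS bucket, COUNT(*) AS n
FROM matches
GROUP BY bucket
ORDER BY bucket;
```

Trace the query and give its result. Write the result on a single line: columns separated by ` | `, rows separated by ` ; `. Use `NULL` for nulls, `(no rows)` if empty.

large | 6 ; small | 5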